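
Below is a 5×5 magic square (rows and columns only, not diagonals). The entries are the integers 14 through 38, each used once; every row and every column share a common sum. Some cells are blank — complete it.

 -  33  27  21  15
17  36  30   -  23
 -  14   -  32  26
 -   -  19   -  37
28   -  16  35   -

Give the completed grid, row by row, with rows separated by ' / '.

The entries are 14 through 38, which sum to 650, so each line sums to 650/5 = 130.
From row 1, 130 − (33 + 27 + 21 + 15) gives (1,1) = 34.
Using row 2: 17 + 36 + 30 + 23 + ? → (2,4) = 130 − 106 = 24.
Column 3 needs 130; the known cells sum to 92, so (3,3) = 38.
Column 4 needs 130; the known cells sum to 112, so (4,4) = 18.
Column 5 needs 130; the known cells sum to 101, so (5,5) = 29.
The remaining cell in row 3 is (3,1) = 130 − 110 = 20.
Row 5 must total 130; the given cells sum to 108, so (5,2) = 22.
Column 1: 34 + 17 + 20 + 28 + ? = 130, so (4,1) = 31.
The remaining cell in column 2 is (4,2) = 130 − 105 = 25.

34 33 27 21 15 / 17 36 30 24 23 / 20 14 38 32 26 / 31 25 19 18 37 / 28 22 16 35 29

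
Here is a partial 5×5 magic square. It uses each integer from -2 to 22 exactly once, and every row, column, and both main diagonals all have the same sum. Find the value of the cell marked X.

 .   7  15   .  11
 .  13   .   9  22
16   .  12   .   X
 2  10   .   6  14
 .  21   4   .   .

3

The entries are -2 through 22, which sum to 250, so each line sums to 250/5 = 50.
From row 4, 50 − (2 + 10 + 6 + 14) gives (4,3) = 18.
The remaining cell in column 2 is (3,2) = 50 − 51 = -1.
Column 3 needs 50; the known cells sum to 49, so (2,3) = 1.
From anti-diagonal, 50 − (11 + 9 + 12 + 10) gives (5,1) = 8.
The remaining cell in row 2 is (2,1) = 50 − 45 = 5.
From column 1, 50 − (5 + 16 + 2 + 8) gives (1,1) = 19.
Using main diagonal: 19 + 13 + 12 + 6 + ? → (5,5) = 50 − 50 = 0.
Row 1 needs 50; the known cells sum to 52, so (1,4) = -2.
From row 5, 50 − (8 + 21 + 4 + 0) gives (5,4) = 17.
Column 4: -2 + 9 + 6 + 17 + ? = 50, so (3,4) = 20.
The remaining cell in column 5 is (3,5) = 50 − 47 = 3.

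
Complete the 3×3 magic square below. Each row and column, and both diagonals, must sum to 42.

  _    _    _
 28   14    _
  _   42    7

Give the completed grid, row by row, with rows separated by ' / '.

The remaining cell in row 2 is (2,3) = 42 − 42 = 0.
Row 3: 42 + 7 + ? = 42, so (3,1) = -7.
Using column 1: 28 + (-7) + ? → (1,1) = 42 − 21 = 21.
Column 2 needs 42; the known cells sum to 56, so (1,2) = -14.
From column 3, 42 − (0 + 7) gives (1,3) = 35.

21 -14 35 / 28 14 0 / -7 42 7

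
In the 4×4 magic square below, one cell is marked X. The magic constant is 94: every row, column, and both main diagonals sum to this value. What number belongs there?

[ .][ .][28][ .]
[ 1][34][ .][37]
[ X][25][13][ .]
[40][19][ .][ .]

Row 2: 1 + 34 + 37 + ? = 94, so (2,3) = 22.
Column 2 must total 94; the given cells sum to 78, so (1,2) = 16.
The remaining cell in column 3 is (4,3) = 94 − 63 = 31.
Anti-diagonal: 22 + 25 + 40 + ? = 94, so (1,4) = 7.
Row 1 must total 94; the given cells sum to 51, so (1,1) = 43.
Using row 4: 40 + 19 + 31 + ? → (4,4) = 94 − 90 = 4.
The remaining cell in column 1 is (3,1) = 94 − 84 = 10.

10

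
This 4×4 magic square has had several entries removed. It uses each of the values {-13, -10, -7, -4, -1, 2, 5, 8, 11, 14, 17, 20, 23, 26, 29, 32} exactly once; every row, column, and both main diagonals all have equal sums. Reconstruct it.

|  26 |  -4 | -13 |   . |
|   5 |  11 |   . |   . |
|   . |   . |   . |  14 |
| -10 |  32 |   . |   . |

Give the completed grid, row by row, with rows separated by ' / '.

26 -4 -13 29 / 5 11 20 2 / 17 -1 8 14 / -10 32 23 -7

The 16 entries sum to 152, so each line sums to 152/4 = 38.
Row 1: 26 + (-4) + (-13) + ? = 38, so (1,4) = 29.
Column 1 must total 38; the given cells sum to 21, so (3,1) = 17.
From column 2, 38 − (-4 + 11 + 32) gives (3,2) = -1.
Anti-diagonal needs 38; the known cells sum to 18, so (2,3) = 20.
From row 2, 38 − (5 + 11 + 20) gives (2,4) = 2.
From row 3, 38 − (17 + (-1) + 14) gives (3,3) = 8.
Using column 3: -13 + 20 + 8 + ? → (4,3) = 38 − 15 = 23.
From column 4, 38 − (29 + 2 + 14) gives (4,4) = -7.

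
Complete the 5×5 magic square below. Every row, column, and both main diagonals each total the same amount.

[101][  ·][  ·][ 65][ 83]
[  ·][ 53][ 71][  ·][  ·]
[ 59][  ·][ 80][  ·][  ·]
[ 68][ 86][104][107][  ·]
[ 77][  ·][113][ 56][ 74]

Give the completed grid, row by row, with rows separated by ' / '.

Main diagonal is already complete: 101 + 53 + 80 + 107 + 74 = 415, so that is the magic constant.
The remaining cell in row 4 is (4,5) = 415 − 365 = 50.
Row 5: 77 + 113 + 56 + 74 + ? = 415, so (5,2) = 95.
Column 1 must total 415; the given cells sum to 305, so (2,1) = 110.
Column 3 must total 415; the given cells sum to 368, so (1,3) = 47.
The remaining cell in anti-diagonal is (2,4) = 415 − 326 = 89.
Row 1 needs 415; the known cells sum to 296, so (1,2) = 119.
Row 2: 110 + 53 + 71 + 89 + ? = 415, so (2,5) = 92.
From column 2, 415 − (119 + 53 + 86 + 95) gives (3,2) = 62.
Column 4: 65 + 89 + 107 + 56 + ? = 415, so (3,4) = 98.
Column 5 needs 415; the known cells sum to 299, so (3,5) = 116.

101 119 47 65 83 / 110 53 71 89 92 / 59 62 80 98 116 / 68 86 104 107 50 / 77 95 113 56 74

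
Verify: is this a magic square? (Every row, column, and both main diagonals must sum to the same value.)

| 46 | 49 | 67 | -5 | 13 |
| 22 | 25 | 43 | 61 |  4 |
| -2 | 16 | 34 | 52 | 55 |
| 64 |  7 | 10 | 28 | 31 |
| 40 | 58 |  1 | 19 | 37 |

Row 1: 46 + 49 + 67 + (-5) + 13 = 170.
Row 2: 22 + 25 + 43 + 61 + 4 = 155.
Row 3: -2 + 16 + 34 + 52 + 55 = 155.
Row 4: 64 + 7 + 10 + 28 + 31 = 140.
Row 5: 40 + 58 + 1 + 19 + 37 = 155.
Column 1: 46 + 22 + (-2) + 64 + 40 = 170.
Column 2: 49 + 25 + 16 + 7 + 58 = 155.
Column 3: 67 + 43 + 34 + 10 + 1 = 155.
Column 4: -5 + 61 + 52 + 28 + 19 = 155.
Column 5: 13 + 4 + 55 + 31 + 37 = 140.
Main diagonal: 46 + 25 + 34 + 28 + 37 = 170.
Anti-diagonal: 13 + 61 + 34 + 7 + 40 = 155.

No — row 2 sums to 155 but column 1 sums to 170.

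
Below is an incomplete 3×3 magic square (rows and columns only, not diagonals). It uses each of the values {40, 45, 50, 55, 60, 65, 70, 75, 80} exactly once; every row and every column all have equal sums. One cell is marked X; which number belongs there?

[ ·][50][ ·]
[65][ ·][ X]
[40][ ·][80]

45

The 9 entries sum to 540, so each line sums to 540/3 = 180.
From row 3, 180 − (40 + 80) gives (3,2) = 60.
Column 1: 65 + 40 + ? = 180, so (1,1) = 75.
Column 2 needs 180; the known cells sum to 110, so (2,2) = 70.
Row 1: 75 + 50 + ? = 180, so (1,3) = 55.
Using row 2: 65 + 70 + ? → (2,3) = 180 − 135 = 45.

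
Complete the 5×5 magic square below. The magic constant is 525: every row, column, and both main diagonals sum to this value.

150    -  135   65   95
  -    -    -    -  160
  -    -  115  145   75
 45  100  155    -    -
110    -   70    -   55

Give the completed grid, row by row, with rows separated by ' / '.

150 80 135 65 95 / 90 120 50 105 160 / 130 60 115 145 75 / 45 100 155 85 140 / 110 165 70 125 55

The remaining cell in row 1 is (1,2) = 525 − 445 = 80.
Column 3 must total 525; the given cells sum to 475, so (2,3) = 50.
Column 5 needs 525; the known cells sum to 385, so (4,5) = 140.
Anti-diagonal: 95 + 115 + 100 + 110 + ? = 525, so (2,4) = 105.
Row 4: 45 + 100 + 155 + 140 + ? = 525, so (4,4) = 85.
From column 4, 525 − (65 + 105 + 145 + 85) gives (5,4) = 125.
Main diagonal needs 525; the known cells sum to 405, so (2,2) = 120.
Row 2 must total 525; the given cells sum to 435, so (2,1) = 90.
Row 5 needs 525; the known cells sum to 360, so (5,2) = 165.
Using column 1: 150 + 90 + 45 + 110 + ? → (3,1) = 525 − 395 = 130.
The remaining cell in column 2 is (3,2) = 525 − 465 = 60.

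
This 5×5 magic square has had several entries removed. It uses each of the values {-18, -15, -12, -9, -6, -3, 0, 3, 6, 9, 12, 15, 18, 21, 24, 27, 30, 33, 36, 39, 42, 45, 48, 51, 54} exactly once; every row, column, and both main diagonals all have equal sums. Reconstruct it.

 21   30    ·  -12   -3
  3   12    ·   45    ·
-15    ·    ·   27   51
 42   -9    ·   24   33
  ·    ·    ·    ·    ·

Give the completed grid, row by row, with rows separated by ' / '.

The 25 entries sum to 450, so each line sums to 450/5 = 90.
From row 1, 90 − (21 + 30 + (-12) + (-3)) gives (1,3) = 54.
From row 4, 90 − (42 + (-9) + 24 + 33) gives (4,3) = 0.
The remaining cell in column 1 is (5,1) = 90 − 51 = 39.
Column 4 needs 90; the known cells sum to 84, so (5,4) = 6.
The remaining cell in anti-diagonal is (3,3) = 90 − 72 = 18.
Row 3 must total 90; the given cells sum to 81, so (3,2) = 9.
Column 2: 30 + 12 + 9 + (-9) + ? = 90, so (5,2) = 48.
Main diagonal needs 90; the known cells sum to 75, so (5,5) = 15.
Row 5: 39 + 48 + 6 + 15 + ? = 90, so (5,3) = -18.
Column 3 needs 90; the known cells sum to 54, so (2,3) = 36.
From column 5, 90 − (-3 + 51 + 33 + 15) gives (2,5) = -6.

21 30 54 -12 -3 / 3 12 36 45 -6 / -15 9 18 27 51 / 42 -9 0 24 33 / 39 48 -18 6 15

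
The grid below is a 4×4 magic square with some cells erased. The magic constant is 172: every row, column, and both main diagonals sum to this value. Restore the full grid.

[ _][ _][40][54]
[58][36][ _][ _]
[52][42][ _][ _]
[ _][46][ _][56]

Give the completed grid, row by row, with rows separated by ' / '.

30 48 40 54 / 58 36 44 34 / 52 42 50 28 / 32 46 38 56

The remaining cell in column 2 is (1,2) = 172 − 124 = 48.
Row 1 needs 172; the known cells sum to 142, so (1,1) = 30.
Column 1 needs 172; the known cells sum to 140, so (4,1) = 32.
Using main diagonal: 30 + 36 + 56 + ? → (3,3) = 172 − 122 = 50.
The remaining cell in anti-diagonal is (2,3) = 172 − 128 = 44.
Row 2 needs 172; the known cells sum to 138, so (2,4) = 34.
The remaining cell in row 3 is (3,4) = 172 − 144 = 28.
The remaining cell in row 4 is (4,3) = 172 − 134 = 38.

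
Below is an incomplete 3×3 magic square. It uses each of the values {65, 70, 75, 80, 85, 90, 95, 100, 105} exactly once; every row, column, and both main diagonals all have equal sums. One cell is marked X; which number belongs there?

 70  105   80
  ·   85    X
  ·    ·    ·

75

The 9 entries sum to 765, so each line sums to 765/3 = 255.
From column 2, 255 − (105 + 85) gives (3,2) = 65.
Main diagonal must total 255; the given cells sum to 155, so (3,3) = 100.
The remaining cell in anti-diagonal is (3,1) = 255 − 165 = 90.
Column 1: 70 + 90 + ? = 255, so (2,1) = 95.
Column 3 needs 255; the known cells sum to 180, so (2,3) = 75.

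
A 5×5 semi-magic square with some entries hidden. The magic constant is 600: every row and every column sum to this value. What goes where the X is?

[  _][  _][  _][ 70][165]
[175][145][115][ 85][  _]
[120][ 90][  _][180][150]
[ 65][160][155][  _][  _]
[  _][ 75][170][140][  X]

110

Row 2 needs 600; the known cells sum to 520, so (2,5) = 80.
Using row 3: 120 + 90 + 180 + 150 + ? → (3,3) = 600 − 540 = 60.
Column 2 needs 600; the known cells sum to 470, so (1,2) = 130.
Column 3 must total 600; the given cells sum to 500, so (1,3) = 100.
Column 4 must total 600; the given cells sum to 475, so (4,4) = 125.
From row 1, 600 − (130 + 100 + 70 + 165) gives (1,1) = 135.
The remaining cell in row 4 is (4,5) = 600 − 505 = 95.
Column 1 must total 600; the given cells sum to 495, so (5,1) = 105.
Using column 5: 165 + 80 + 150 + 95 + ? → (5,5) = 600 − 490 = 110.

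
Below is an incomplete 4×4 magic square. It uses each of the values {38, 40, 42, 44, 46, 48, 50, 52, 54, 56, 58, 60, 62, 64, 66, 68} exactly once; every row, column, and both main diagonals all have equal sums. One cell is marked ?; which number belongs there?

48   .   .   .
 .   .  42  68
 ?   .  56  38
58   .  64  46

66

The 16 entries sum to 848, so each line sums to 848/4 = 212.
Row 4 needs 212; the known cells sum to 168, so (4,2) = 44.
Column 3: 42 + 56 + 64 + ? = 212, so (1,3) = 50.
From column 4, 212 − (68 + 38 + 46) gives (1,4) = 60.
Main diagonal: 48 + 56 + 46 + ? = 212, so (2,2) = 62.
Anti-diagonal needs 212; the known cells sum to 160, so (3,2) = 52.
Row 1 needs 212; the known cells sum to 158, so (1,2) = 54.
Row 2 needs 212; the known cells sum to 172, so (2,1) = 40.
Row 3: 52 + 56 + 38 + ? = 212, so (3,1) = 66.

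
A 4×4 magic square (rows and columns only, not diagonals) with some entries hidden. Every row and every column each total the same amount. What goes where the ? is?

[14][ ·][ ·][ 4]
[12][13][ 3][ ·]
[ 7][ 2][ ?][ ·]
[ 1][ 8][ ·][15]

Column 1 is complete and sums to 34; that is the magic constant.
Row 2 must total 34; the given cells sum to 28, so (2,4) = 6.
Row 4 must total 34; the given cells sum to 24, so (4,3) = 10.
Column 2 must total 34; the given cells sum to 23, so (1,2) = 11.
From column 4, 34 − (4 + 6 + 15) gives (3,4) = 9.
From row 1, 34 − (14 + 11 + 4) gives (1,3) = 5.
The remaining cell in row 3 is (3,3) = 34 − 18 = 16.

16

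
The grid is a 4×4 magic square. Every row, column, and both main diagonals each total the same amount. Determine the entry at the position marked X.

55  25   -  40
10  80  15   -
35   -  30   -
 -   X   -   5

20

Main diagonal is complete and sums to 170; that is the magic constant.
Row 1: 55 + 25 + 40 + ? = 170, so (1,3) = 50.
The remaining cell in row 2 is (2,4) = 170 − 105 = 65.
From column 1, 170 − (55 + 10 + 35) gives (4,1) = 70.
From column 3, 170 − (50 + 15 + 30) gives (4,3) = 75.
From column 4, 170 − (40 + 65 + 5) gives (3,4) = 60.
From anti-diagonal, 170 − (40 + 15 + 70) gives (3,2) = 45.
From row 4, 170 − (70 + 75 + 5) gives (4,2) = 20.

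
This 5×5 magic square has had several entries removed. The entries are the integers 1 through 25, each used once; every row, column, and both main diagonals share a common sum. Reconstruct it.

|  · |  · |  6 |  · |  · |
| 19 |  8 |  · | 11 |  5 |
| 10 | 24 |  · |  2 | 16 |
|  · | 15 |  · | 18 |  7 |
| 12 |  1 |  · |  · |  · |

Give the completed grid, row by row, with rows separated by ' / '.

The entries are 1 through 25, which sum to 325, so each line sums to 325/5 = 65.
The remaining cell in row 2 is (2,3) = 65 − 43 = 22.
Row 3 needs 65; the known cells sum to 52, so (3,3) = 13.
Column 2 must total 65; the given cells sum to 48, so (1,2) = 17.
From anti-diagonal, 65 − (11 + 13 + 15 + 12) gives (1,5) = 14.
Using column 5: 14 + 5 + 16 + 7 + ? → (5,5) = 65 − 42 = 23.
Using main diagonal: 8 + 13 + 18 + 23 + ? → (1,1) = 65 − 62 = 3.
The remaining cell in row 1 is (1,4) = 65 − 40 = 25.
From column 1, 65 − (3 + 19 + 10 + 12) gives (4,1) = 21.
Column 4 must total 65; the given cells sum to 56, so (5,4) = 9.
The remaining cell in row 4 is (4,3) = 65 − 61 = 4.
Row 5 needs 65; the known cells sum to 45, so (5,3) = 20.

3 17 6 25 14 / 19 8 22 11 5 / 10 24 13 2 16 / 21 15 4 18 7 / 12 1 20 9 23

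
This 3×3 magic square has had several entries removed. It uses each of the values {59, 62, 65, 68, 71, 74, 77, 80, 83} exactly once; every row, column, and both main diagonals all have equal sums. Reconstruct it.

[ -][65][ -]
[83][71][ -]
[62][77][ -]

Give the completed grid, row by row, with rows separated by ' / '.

68 65 80 / 83 71 59 / 62 77 74

The 9 entries sum to 639, so each line sums to 639/3 = 213.
Row 2 must total 213; the given cells sum to 154, so (2,3) = 59.
From row 3, 213 − (62 + 77) gives (3,3) = 74.
Column 1 needs 213; the known cells sum to 145, so (1,1) = 68.
From column 3, 213 − (59 + 74) gives (1,3) = 80.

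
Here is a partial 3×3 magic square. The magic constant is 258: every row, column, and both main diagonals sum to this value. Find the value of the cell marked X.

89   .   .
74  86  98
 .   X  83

80

Column 1 must total 258; the given cells sum to 163, so (3,1) = 95.
Column 3 needs 258; the known cells sum to 181, so (1,3) = 77.
Row 1 needs 258; the known cells sum to 166, so (1,2) = 92.
The remaining cell in row 3 is (3,2) = 258 − 178 = 80.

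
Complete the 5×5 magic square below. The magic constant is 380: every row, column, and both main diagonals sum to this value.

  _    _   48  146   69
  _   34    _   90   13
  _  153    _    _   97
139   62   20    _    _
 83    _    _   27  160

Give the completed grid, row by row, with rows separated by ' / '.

Column 5 needs 380; the known cells sum to 339, so (4,5) = 41.
The remaining cell in anti-diagonal is (3,3) = 380 − 304 = 76.
The remaining cell in row 4 is (4,4) = 380 − 262 = 118.
Column 4 must total 380; the given cells sum to 381, so (3,4) = -1.
Main diagonal needs 380; the known cells sum to 388, so (1,1) = -8.
Row 1 needs 380; the known cells sum to 255, so (1,2) = 125.
From row 3, 380 − (153 + 76 + (-1) + 97) gives (3,1) = 55.
Column 1: -8 + 55 + 139 + 83 + ? = 380, so (2,1) = 111.
Column 2 needs 380; the known cells sum to 374, so (5,2) = 6.
From row 2, 380 − (111 + 34 + 90 + 13) gives (2,3) = 132.
Row 5 needs 380; the known cells sum to 276, so (5,3) = 104.

-8 125 48 146 69 / 111 34 132 90 13 / 55 153 76 -1 97 / 139 62 20 118 41 / 83 6 104 27 160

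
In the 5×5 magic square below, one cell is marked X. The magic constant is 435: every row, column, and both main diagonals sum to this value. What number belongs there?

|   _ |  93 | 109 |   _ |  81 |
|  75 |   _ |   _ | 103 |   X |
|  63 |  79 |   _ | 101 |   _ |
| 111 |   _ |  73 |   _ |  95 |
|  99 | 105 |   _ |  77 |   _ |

69

Column 1: 75 + 63 + 111 + 99 + ? = 435, so (1,1) = 87.
Row 1 must total 435; the given cells sum to 370, so (1,4) = 65.
Column 4: 65 + 103 + 101 + 77 + ? = 435, so (4,4) = 89.
Row 4 needs 435; the known cells sum to 368, so (4,2) = 67.
Column 2 must total 435; the given cells sum to 344, so (2,2) = 91.
Using anti-diagonal: 81 + 103 + 67 + 99 + ? → (3,3) = 435 − 350 = 85.
Row 3: 63 + 79 + 85 + 101 + ? = 435, so (3,5) = 107.
Main diagonal needs 435; the known cells sum to 352, so (5,5) = 83.
Row 5 must total 435; the given cells sum to 364, so (5,3) = 71.
Column 3: 109 + 85 + 73 + 71 + ? = 435, so (2,3) = 97.
The remaining cell in column 5 is (2,5) = 435 − 366 = 69.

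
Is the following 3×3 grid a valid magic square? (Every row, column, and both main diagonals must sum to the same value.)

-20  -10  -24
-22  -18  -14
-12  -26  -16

Yes

Row 1: -20 + (-10) + (-24) = -54.
Row 2: -22 + (-18) + (-14) = -54.
Row 3: -12 + (-26) + (-16) = -54.
Column 1: -20 + (-22) + (-12) = -54.
Column 2: -10 + (-18) + (-26) = -54.
Column 3: -24 + (-14) + (-16) = -54.
Main diagonal: -20 + (-18) + (-16) = -54.
Anti-diagonal: -24 + (-18) + (-12) = -54.
All lines sum to -54.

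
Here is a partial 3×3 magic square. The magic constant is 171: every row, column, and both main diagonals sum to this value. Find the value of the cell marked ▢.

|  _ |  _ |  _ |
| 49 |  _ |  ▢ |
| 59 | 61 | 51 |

Column 1: 49 + 59 + ? = 171, so (1,1) = 63.
From main diagonal, 171 − (63 + 51) gives (2,2) = 57.
Anti-diagonal: 57 + 59 + ? = 171, so (1,3) = 55.
Row 1 needs 171; the known cells sum to 118, so (1,2) = 53.
Row 2 needs 171; the known cells sum to 106, so (2,3) = 65.

65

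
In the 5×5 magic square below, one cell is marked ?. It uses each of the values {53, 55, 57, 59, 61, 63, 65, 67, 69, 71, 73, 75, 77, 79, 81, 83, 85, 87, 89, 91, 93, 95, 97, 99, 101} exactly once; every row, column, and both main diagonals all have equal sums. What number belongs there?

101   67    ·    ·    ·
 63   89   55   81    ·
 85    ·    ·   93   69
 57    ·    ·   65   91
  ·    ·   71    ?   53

87

The 25 entries sum to 1925, so each line sums to 1925/5 = 385.
From row 2, 385 − (63 + 89 + 55 + 81) gives (2,5) = 97.
Column 1 must total 385; the given cells sum to 306, so (5,1) = 79.
Column 5 must total 385; the given cells sum to 310, so (1,5) = 75.
Using main diagonal: 101 + 89 + 65 + 53 + ? → (3,3) = 385 − 308 = 77.
Anti-diagonal: 75 + 81 + 77 + 79 + ? = 385, so (4,2) = 73.
From row 3, 385 − (85 + 77 + 93 + 69) gives (3,2) = 61.
Row 4: 57 + 73 + 65 + 91 + ? = 385, so (4,3) = 99.
Column 2 needs 385; the known cells sum to 290, so (5,2) = 95.
Column 3 must total 385; the given cells sum to 302, so (1,3) = 83.
Row 1 must total 385; the given cells sum to 326, so (1,4) = 59.
From row 5, 385 − (79 + 95 + 71 + 53) gives (5,4) = 87.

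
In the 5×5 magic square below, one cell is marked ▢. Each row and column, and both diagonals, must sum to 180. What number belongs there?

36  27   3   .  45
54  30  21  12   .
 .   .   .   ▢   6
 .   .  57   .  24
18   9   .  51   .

Row 1 needs 180; the known cells sum to 111, so (1,4) = 69.
Row 2 needs 180; the known cells sum to 117, so (2,5) = 63.
Column 5 needs 180; the known cells sum to 138, so (5,5) = 42.
The remaining cell in row 5 is (5,3) = 180 − 120 = 60.
Column 3: 3 + 21 + 57 + 60 + ? = 180, so (3,3) = 39.
From main diagonal, 180 − (36 + 30 + 39 + 42) gives (4,4) = 33.
Using anti-diagonal: 45 + 12 + 39 + 18 + ? → (4,2) = 180 − 114 = 66.
Row 4 must total 180; the given cells sum to 180, so (4,1) = 0.
Using column 1: 36 + 54 + 0 + 18 + ? → (3,1) = 180 − 108 = 72.
The remaining cell in column 2 is (3,2) = 180 − 132 = 48.
Using column 4: 69 + 12 + 33 + 51 + ? → (3,4) = 180 − 165 = 15.

15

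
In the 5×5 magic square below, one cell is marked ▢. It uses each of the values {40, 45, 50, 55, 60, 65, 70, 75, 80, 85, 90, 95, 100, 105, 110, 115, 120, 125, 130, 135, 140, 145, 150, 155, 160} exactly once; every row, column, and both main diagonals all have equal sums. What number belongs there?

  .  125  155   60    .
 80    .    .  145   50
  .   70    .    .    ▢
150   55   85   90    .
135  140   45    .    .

160

The 25 entries sum to 2500, so each line sums to 2500/5 = 500.
Row 4 must total 500; the given cells sum to 380, so (4,5) = 120.
Using column 2: 125 + 70 + 55 + 140 + ? → (2,2) = 500 − 390 = 110.
The remaining cell in row 2 is (2,3) = 500 − 385 = 115.
Using column 3: 155 + 115 + 85 + 45 + ? → (3,3) = 500 − 400 = 100.
Anti-diagonal must total 500; the given cells sum to 435, so (1,5) = 65.
From row 1, 500 − (125 + 155 + 60 + 65) gives (1,1) = 95.
Column 1 needs 500; the known cells sum to 460, so (3,1) = 40.
The remaining cell in main diagonal is (5,5) = 500 − 395 = 105.
The remaining cell in row 5 is (5,4) = 500 − 425 = 75.
The remaining cell in column 4 is (3,4) = 500 − 370 = 130.
Column 5: 65 + 50 + 120 + 105 + ? = 500, so (3,5) = 160.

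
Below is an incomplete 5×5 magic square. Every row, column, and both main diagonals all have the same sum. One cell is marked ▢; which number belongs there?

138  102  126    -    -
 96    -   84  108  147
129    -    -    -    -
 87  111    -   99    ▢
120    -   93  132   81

Column 1 is complete and sums to 570; that is the magic constant.
Using row 2: 96 + 84 + 108 + 147 + ? → (2,2) = 570 − 435 = 135.
The remaining cell in row 5 is (5,2) = 570 − 426 = 144.
Column 2 needs 570; the known cells sum to 492, so (3,2) = 78.
Main diagonal needs 570; the known cells sum to 453, so (3,3) = 117.
From anti-diagonal, 570 − (108 + 117 + 111 + 120) gives (1,5) = 114.
From row 1, 570 − (138 + 102 + 126 + 114) gives (1,4) = 90.
From column 3, 570 − (126 + 84 + 117 + 93) gives (4,3) = 150.
From column 4, 570 − (90 + 108 + 99 + 132) gives (3,4) = 141.
Row 3: 129 + 78 + 117 + 141 + ? = 570, so (3,5) = 105.
Using row 4: 87 + 111 + 150 + 99 + ? → (4,5) = 570 − 447 = 123.

123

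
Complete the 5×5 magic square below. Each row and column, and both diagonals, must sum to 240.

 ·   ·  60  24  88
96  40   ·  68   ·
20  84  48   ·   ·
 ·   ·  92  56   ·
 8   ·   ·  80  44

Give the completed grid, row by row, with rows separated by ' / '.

52 16 60 24 88 / 96 40 4 68 32 / 20 84 48 12 76 / 64 28 92 56 0 / 8 72 36 80 44

Column 4: 24 + 68 + 56 + 80 + ? = 240, so (3,4) = 12.
Main diagonal needs 240; the known cells sum to 188, so (1,1) = 52.
Anti-diagonal: 88 + 68 + 48 + 8 + ? = 240, so (4,2) = 28.
From row 1, 240 − (52 + 60 + 24 + 88) gives (1,2) = 16.
The remaining cell in row 3 is (3,5) = 240 − 164 = 76.
From column 1, 240 − (52 + 96 + 20 + 8) gives (4,1) = 64.
Column 2 needs 240; the known cells sum to 168, so (5,2) = 72.
Using row 4: 64 + 28 + 92 + 56 + ? → (4,5) = 240 − 240 = 0.
Using row 5: 8 + 72 + 80 + 44 + ? → (5,3) = 240 − 204 = 36.
Using column 3: 60 + 48 + 92 + 36 + ? → (2,3) = 240 − 236 = 4.
Using column 5: 88 + 76 + 0 + 44 + ? → (2,5) = 240 − 208 = 32.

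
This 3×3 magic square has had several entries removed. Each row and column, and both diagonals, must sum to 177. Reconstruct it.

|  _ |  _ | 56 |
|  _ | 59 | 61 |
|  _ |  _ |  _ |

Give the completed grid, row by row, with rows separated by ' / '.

The remaining cell in row 2 is (2,1) = 177 − 120 = 57.
Using column 3: 56 + 61 + ? → (3,3) = 177 − 117 = 60.
From main diagonal, 177 − (59 + 60) gives (1,1) = 58.
Anti-diagonal needs 177; the known cells sum to 115, so (3,1) = 62.
The remaining cell in row 1 is (1,2) = 177 − 114 = 63.
The remaining cell in row 3 is (3,2) = 177 − 122 = 55.

58 63 56 / 57 59 61 / 62 55 60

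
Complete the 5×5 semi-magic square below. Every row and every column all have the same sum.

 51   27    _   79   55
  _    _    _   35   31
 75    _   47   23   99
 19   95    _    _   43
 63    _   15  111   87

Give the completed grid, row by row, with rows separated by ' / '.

51 27 103 79 55 / 107 83 59 35 31 / 75 71 47 23 99 / 19 95 91 67 43 / 63 39 15 111 87

Column 5 is already complete: 55 + 31 + 99 + 43 + 87 = 315, so that is the magic constant.
Using row 1: 51 + 27 + 79 + 55 + ? → (1,3) = 315 − 212 = 103.
Using row 3: 75 + 47 + 23 + 99 + ? → (3,2) = 315 − 244 = 71.
Row 5: 63 + 15 + 111 + 87 + ? = 315, so (5,2) = 39.
From column 1, 315 − (51 + 75 + 19 + 63) gives (2,1) = 107.
From column 2, 315 − (27 + 71 + 95 + 39) gives (2,2) = 83.
Column 4 needs 315; the known cells sum to 248, so (4,4) = 67.
Using row 2: 107 + 83 + 35 + 31 + ? → (2,3) = 315 − 256 = 59.
Using row 4: 19 + 95 + 67 + 43 + ? → (4,3) = 315 − 224 = 91.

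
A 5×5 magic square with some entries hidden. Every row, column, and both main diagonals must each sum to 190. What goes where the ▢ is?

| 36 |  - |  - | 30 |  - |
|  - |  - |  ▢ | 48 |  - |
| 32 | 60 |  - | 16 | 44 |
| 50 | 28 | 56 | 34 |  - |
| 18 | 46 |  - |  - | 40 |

Row 3 needs 190; the known cells sum to 152, so (3,3) = 38.
Row 4: 50 + 28 + 56 + 34 + ? = 190, so (4,5) = 22.
Using column 1: 36 + 32 + 50 + 18 + ? → (2,1) = 190 − 136 = 54.
The remaining cell in column 4 is (5,4) = 190 − 128 = 62.
Main diagonal must total 190; the given cells sum to 148, so (2,2) = 42.
Anti-diagonal needs 190; the known cells sum to 132, so (1,5) = 58.
Row 5 needs 190; the known cells sum to 166, so (5,3) = 24.
Column 2: 42 + 60 + 28 + 46 + ? = 190, so (1,2) = 14.
From column 5, 190 − (58 + 44 + 22 + 40) gives (2,5) = 26.
Row 1: 36 + 14 + 30 + 58 + ? = 190, so (1,3) = 52.
Row 2 needs 190; the known cells sum to 170, so (2,3) = 20.

20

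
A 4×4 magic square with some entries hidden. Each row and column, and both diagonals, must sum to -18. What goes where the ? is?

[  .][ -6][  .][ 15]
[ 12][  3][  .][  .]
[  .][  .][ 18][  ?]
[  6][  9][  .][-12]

-3

Row 4: 6 + 9 + (-12) + ? = -18, so (4,3) = -21.
Column 2: -6 + 3 + 9 + ? = -18, so (3,2) = -24.
Main diagonal needs -18; the known cells sum to 9, so (1,1) = -27.
From anti-diagonal, -18 − (15 + (-24) + 6) gives (2,3) = -15.
The remaining cell in row 1 is (1,3) = -18 − (-18) = 0.
Using row 2: 12 + 3 + (-15) + ? → (2,4) = -18 − 0 = -18.
From column 1, -18 − (-27 + 12 + 6) gives (3,1) = -9.
Using column 4: 15 + (-18) + (-12) + ? → (3,4) = -18 − (-15) = -3.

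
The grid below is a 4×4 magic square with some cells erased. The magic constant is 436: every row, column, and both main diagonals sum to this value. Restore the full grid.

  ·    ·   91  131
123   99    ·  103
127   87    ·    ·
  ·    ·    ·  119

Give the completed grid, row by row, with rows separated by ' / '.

From row 2, 436 − (123 + 99 + 103) gives (2,3) = 111.
Column 4 needs 436; the known cells sum to 353, so (3,4) = 83.
The remaining cell in anti-diagonal is (4,1) = 436 − 329 = 107.
Row 3 must total 436; the given cells sum to 297, so (3,3) = 139.
Column 1 must total 436; the given cells sum to 357, so (1,1) = 79.
Using column 3: 91 + 111 + 139 + ? → (4,3) = 436 − 341 = 95.
The remaining cell in row 1 is (1,2) = 436 − 301 = 135.
Row 4 needs 436; the known cells sum to 321, so (4,2) = 115.

79 135 91 131 / 123 99 111 103 / 127 87 139 83 / 107 115 95 119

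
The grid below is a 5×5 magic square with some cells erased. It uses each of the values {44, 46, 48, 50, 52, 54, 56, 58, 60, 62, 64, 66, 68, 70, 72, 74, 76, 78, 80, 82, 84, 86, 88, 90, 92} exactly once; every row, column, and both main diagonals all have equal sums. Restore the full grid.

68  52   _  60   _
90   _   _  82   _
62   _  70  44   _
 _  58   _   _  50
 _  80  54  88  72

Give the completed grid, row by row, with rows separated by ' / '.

68 52 76 60 84 / 90 64 48 82 56 / 62 86 70 44 78 / 74 58 92 66 50 / 46 80 54 88 72

The 25 entries sum to 1700, so each line sums to 1700/5 = 340.
Row 5 must total 340; the given cells sum to 294, so (5,1) = 46.
Column 1 needs 340; the known cells sum to 266, so (4,1) = 74.
Column 4 must total 340; the given cells sum to 274, so (4,4) = 66.
Main diagonal needs 340; the known cells sum to 276, so (2,2) = 64.
The remaining cell in anti-diagonal is (1,5) = 340 − 256 = 84.
Row 1: 68 + 52 + 60 + 84 + ? = 340, so (1,3) = 76.
Row 4 must total 340; the given cells sum to 248, so (4,3) = 92.
Column 2: 52 + 64 + 58 + 80 + ? = 340, so (3,2) = 86.
From column 3, 340 − (76 + 70 + 92 + 54) gives (2,3) = 48.
Row 2 needs 340; the known cells sum to 284, so (2,5) = 56.
Row 3 must total 340; the given cells sum to 262, so (3,5) = 78.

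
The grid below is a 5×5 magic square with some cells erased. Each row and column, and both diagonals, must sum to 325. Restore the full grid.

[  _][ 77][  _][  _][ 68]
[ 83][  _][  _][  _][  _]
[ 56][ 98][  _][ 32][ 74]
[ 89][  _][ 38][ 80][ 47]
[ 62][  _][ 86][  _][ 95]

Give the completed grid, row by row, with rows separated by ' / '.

35 77 44 101 68 / 83 50 92 59 41 / 56 98 65 32 74 / 89 71 38 80 47 / 62 29 86 53 95

Using row 3: 56 + 98 + 32 + 74 + ? → (3,3) = 325 − 260 = 65.
Using row 4: 89 + 38 + 80 + 47 + ? → (4,2) = 325 − 254 = 71.
Column 1 must total 325; the given cells sum to 290, so (1,1) = 35.
Using column 5: 68 + 74 + 47 + 95 + ? → (2,5) = 325 − 284 = 41.
Main diagonal must total 325; the given cells sum to 275, so (2,2) = 50.
Anti-diagonal needs 325; the known cells sum to 266, so (2,4) = 59.
Row 2 must total 325; the given cells sum to 233, so (2,3) = 92.
Column 2 needs 325; the known cells sum to 296, so (5,2) = 29.
Column 3: 92 + 65 + 38 + 86 + ? = 325, so (1,3) = 44.
Using row 1: 35 + 77 + 44 + 68 + ? → (1,4) = 325 − 224 = 101.
The remaining cell in row 5 is (5,4) = 325 − 272 = 53.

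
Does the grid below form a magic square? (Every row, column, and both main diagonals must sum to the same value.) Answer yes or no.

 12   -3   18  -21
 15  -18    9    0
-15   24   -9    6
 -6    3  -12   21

Row 1: 12 + (-3) + 18 + (-21) = 6.
Row 2: 15 + (-18) + 9 + 0 = 6.
Row 3: -15 + 24 + (-9) + 6 = 6.
Row 4: -6 + 3 + (-12) + 21 = 6.
Column 1: 12 + 15 + (-15) + (-6) = 6.
Column 2: -3 + (-18) + 24 + 3 = 6.
Column 3: 18 + 9 + (-9) + (-12) = 6.
Column 4: -21 + 0 + 6 + 21 = 6.
Main diagonal: 12 + (-18) + (-9) + 21 = 6.
Anti-diagonal: -21 + 9 + 24 + (-6) = 6.
All lines sum to 6.

Yes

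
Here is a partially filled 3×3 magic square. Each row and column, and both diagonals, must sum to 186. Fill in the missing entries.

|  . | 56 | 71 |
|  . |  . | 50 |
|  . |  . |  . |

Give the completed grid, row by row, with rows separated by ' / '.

59 56 71 / 74 62 50 / 53 68 65

Row 1: 56 + 71 + ? = 186, so (1,1) = 59.
Column 3 needs 186; the known cells sum to 121, so (3,3) = 65.
Main diagonal must total 186; the given cells sum to 124, so (2,2) = 62.
Anti-diagonal: 71 + 62 + ? = 186, so (3,1) = 53.
Row 2 must total 186; the given cells sum to 112, so (2,1) = 74.
Row 3: 53 + 65 + ? = 186, so (3,2) = 68.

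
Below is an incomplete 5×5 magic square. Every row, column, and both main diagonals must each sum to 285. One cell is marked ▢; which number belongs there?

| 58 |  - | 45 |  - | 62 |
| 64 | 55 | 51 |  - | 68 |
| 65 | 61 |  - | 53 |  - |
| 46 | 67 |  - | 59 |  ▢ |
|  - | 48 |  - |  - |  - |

50

Row 2: 64 + 55 + 51 + 68 + ? = 285, so (2,4) = 47.
Using column 1: 58 + 64 + 65 + 46 + ? → (5,1) = 285 − 233 = 52.
The remaining cell in column 2 is (1,2) = 285 − 231 = 54.
From anti-diagonal, 285 − (62 + 47 + 67 + 52) gives (3,3) = 57.
From row 1, 285 − (58 + 54 + 45 + 62) gives (1,4) = 66.
Row 3 must total 285; the given cells sum to 236, so (3,5) = 49.
Column 4: 66 + 47 + 53 + 59 + ? = 285, so (5,4) = 60.
Main diagonal: 58 + 55 + 57 + 59 + ? = 285, so (5,5) = 56.
The remaining cell in row 5 is (5,3) = 285 − 216 = 69.
From column 3, 285 − (45 + 51 + 57 + 69) gives (4,3) = 63.
Using column 5: 62 + 68 + 49 + 56 + ? → (4,5) = 285 − 235 = 50.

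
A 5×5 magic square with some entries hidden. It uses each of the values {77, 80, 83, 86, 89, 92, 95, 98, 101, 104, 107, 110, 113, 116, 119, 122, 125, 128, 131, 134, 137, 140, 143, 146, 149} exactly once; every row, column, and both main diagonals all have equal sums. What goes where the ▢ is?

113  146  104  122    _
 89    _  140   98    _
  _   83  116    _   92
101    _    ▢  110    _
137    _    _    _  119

77

The 25 entries sum to 2825, so each line sums to 2825/5 = 565.
Row 1 must total 565; the given cells sum to 485, so (1,5) = 80.
Column 1: 113 + 89 + 101 + 137 + ? = 565, so (3,1) = 125.
From main diagonal, 565 − (113 + 116 + 110 + 119) gives (2,2) = 107.
The remaining cell in anti-diagonal is (4,2) = 565 − 431 = 134.
The remaining cell in row 2 is (2,5) = 565 − 434 = 131.
Row 3 needs 565; the known cells sum to 416, so (3,4) = 149.
Column 2 must total 565; the given cells sum to 470, so (5,2) = 95.
From column 4, 565 − (122 + 98 + 149 + 110) gives (5,4) = 86.
Column 5 needs 565; the known cells sum to 422, so (4,5) = 143.
Row 4 needs 565; the known cells sum to 488, so (4,3) = 77.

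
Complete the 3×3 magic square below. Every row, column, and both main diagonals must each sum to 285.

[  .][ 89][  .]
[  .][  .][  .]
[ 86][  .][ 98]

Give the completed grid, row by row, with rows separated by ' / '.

Using row 3: 86 + 98 + ? → (3,2) = 285 − 184 = 101.
Column 2 needs 285; the known cells sum to 190, so (2,2) = 95.
Main diagonal needs 285; the known cells sum to 193, so (1,1) = 92.
From anti-diagonal, 285 − (95 + 86) gives (1,3) = 104.
Column 1: 92 + 86 + ? = 285, so (2,1) = 107.
The remaining cell in column 3 is (2,3) = 285 − 202 = 83.

92 89 104 / 107 95 83 / 86 101 98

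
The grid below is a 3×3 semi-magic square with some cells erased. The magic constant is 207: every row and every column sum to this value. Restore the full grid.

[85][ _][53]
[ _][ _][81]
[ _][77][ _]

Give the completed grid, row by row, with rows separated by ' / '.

Row 1: 85 + 53 + ? = 207, so (1,2) = 69.
The remaining cell in column 2 is (2,2) = 207 − 146 = 61.
From column 3, 207 − (53 + 81) gives (3,3) = 73.
From row 2, 207 − (61 + 81) gives (2,1) = 65.
From row 3, 207 − (77 + 73) gives (3,1) = 57.

85 69 53 / 65 61 81 / 57 77 73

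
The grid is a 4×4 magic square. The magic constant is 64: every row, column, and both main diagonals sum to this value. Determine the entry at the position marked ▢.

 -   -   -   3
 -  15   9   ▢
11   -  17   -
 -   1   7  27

21

Row 4: 1 + 7 + 27 + ? = 64, so (4,1) = 29.
Column 3 must total 64; the given cells sum to 33, so (1,3) = 31.
The remaining cell in main diagonal is (1,1) = 64 − 59 = 5.
The remaining cell in anti-diagonal is (3,2) = 64 − 41 = 23.
From row 1, 64 − (5 + 31 + 3) gives (1,2) = 25.
The remaining cell in row 3 is (3,4) = 64 − 51 = 13.
Column 1: 5 + 11 + 29 + ? = 64, so (2,1) = 19.
Column 4 needs 64; the known cells sum to 43, so (2,4) = 21.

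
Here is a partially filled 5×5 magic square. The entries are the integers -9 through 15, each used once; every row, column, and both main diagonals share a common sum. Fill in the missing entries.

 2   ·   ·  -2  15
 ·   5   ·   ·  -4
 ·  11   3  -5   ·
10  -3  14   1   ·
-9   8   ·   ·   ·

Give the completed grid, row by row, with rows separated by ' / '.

The entries are -9 through 15, which sum to 75, so each line sums to 75/5 = 15.
From row 4, 15 − (10 + (-3) + 14 + 1) gives (4,5) = -7.
From column 2, 15 − (5 + 11 + (-3) + 8) gives (1,2) = -6.
Main diagonal needs 15; the known cells sum to 11, so (5,5) = 4.
From anti-diagonal, 15 − (15 + 3 + (-3) + (-9)) gives (2,4) = 9.
From row 1, 15 − (2 + (-6) + (-2) + 15) gives (1,3) = 6.
Column 4 needs 15; the known cells sum to 3, so (5,4) = 12.
Column 5 needs 15; the known cells sum to 8, so (3,5) = 7.
Using row 3: 11 + 3 + (-5) + 7 + ? → (3,1) = 15 − 16 = -1.
Row 5 needs 15; the known cells sum to 15, so (5,3) = 0.
The remaining cell in column 1 is (2,1) = 15 − 2 = 13.
Column 3 must total 15; the given cells sum to 23, so (2,3) = -8.

2 -6 6 -2 15 / 13 5 -8 9 -4 / -1 11 3 -5 7 / 10 -3 14 1 -7 / -9 8 0 12 4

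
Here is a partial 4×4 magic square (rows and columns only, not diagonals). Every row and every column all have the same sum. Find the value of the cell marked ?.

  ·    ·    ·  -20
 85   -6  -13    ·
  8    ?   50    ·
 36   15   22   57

43

Row 4 is complete and sums to 130; that is the magic constant.
From row 2, 130 − (85 + (-6) + (-13)) gives (2,4) = 64.
The remaining cell in column 1 is (1,1) = 130 − 129 = 1.
From column 3, 130 − (-13 + 50 + 22) gives (1,3) = 71.
Column 4 must total 130; the given cells sum to 101, so (3,4) = 29.
From row 1, 130 − (1 + 71 + (-20)) gives (1,2) = 78.
Row 3 must total 130; the given cells sum to 87, so (3,2) = 43.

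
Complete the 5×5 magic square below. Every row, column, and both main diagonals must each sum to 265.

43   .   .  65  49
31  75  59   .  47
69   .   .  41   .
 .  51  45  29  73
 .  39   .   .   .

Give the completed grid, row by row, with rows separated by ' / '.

From row 2, 265 − (31 + 75 + 59 + 47) gives (2,4) = 53.
Row 4: 51 + 45 + 29 + 73 + ? = 265, so (4,1) = 67.
From column 1, 265 − (43 + 31 + 69 + 67) gives (5,1) = 55.
Column 4: 65 + 53 + 41 + 29 + ? = 265, so (5,4) = 77.
From anti-diagonal, 265 − (49 + 53 + 51 + 55) gives (3,3) = 57.
Using main diagonal: 43 + 75 + 57 + 29 + ? → (5,5) = 265 − 204 = 61.
Row 5 needs 265; the known cells sum to 232, so (5,3) = 33.
Column 3: 59 + 57 + 45 + 33 + ? = 265, so (1,3) = 71.
Column 5 must total 265; the given cells sum to 230, so (3,5) = 35.
Row 1 must total 265; the given cells sum to 228, so (1,2) = 37.
From row 3, 265 − (69 + 57 + 41 + 35) gives (3,2) = 63.

43 37 71 65 49 / 31 75 59 53 47 / 69 63 57 41 35 / 67 51 45 29 73 / 55 39 33 77 61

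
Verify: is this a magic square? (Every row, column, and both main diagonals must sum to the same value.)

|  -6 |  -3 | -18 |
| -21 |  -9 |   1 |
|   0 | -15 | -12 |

No — row 1 sums to -27 but column 3 sums to -29.

Row 1: -6 + (-3) + (-18) = -27.
Row 2: -21 + (-9) + 1 = -29.
Row 3: 0 + (-15) + (-12) = -27.
Column 1: -6 + (-21) + 0 = -27.
Column 2: -3 + (-9) + (-15) = -27.
Column 3: -18 + 1 + (-12) = -29.
Main diagonal: -6 + (-9) + (-12) = -27.
Anti-diagonal: -18 + (-9) + 0 = -27.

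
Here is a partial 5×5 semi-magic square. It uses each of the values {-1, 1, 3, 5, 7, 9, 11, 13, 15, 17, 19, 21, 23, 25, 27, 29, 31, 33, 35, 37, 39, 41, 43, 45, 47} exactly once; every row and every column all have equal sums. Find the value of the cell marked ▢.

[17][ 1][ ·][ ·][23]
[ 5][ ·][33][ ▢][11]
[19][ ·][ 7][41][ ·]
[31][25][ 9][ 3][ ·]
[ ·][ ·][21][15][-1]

The 25 entries sum to 575, so each line sums to 575/5 = 115.
Row 4 must total 115; the given cells sum to 68, so (4,5) = 47.
Using column 1: 17 + 5 + 19 + 31 + ? → (5,1) = 115 − 72 = 43.
Column 3 must total 115; the given cells sum to 70, so (1,3) = 45.
Using column 5: 23 + 11 + 47 + (-1) + ? → (3,5) = 115 − 80 = 35.
Row 1 needs 115; the known cells sum to 86, so (1,4) = 29.
Row 3 must total 115; the given cells sum to 102, so (3,2) = 13.
Row 5: 43 + 21 + 15 + (-1) + ? = 115, so (5,2) = 37.
Column 2 must total 115; the given cells sum to 76, so (2,2) = 39.
Column 4: 29 + 41 + 3 + 15 + ? = 115, so (2,4) = 27.

27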